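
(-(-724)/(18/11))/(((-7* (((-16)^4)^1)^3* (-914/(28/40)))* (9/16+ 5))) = 1991/64397428468607877120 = 0.00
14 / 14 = 1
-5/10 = -1/2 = -0.50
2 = 2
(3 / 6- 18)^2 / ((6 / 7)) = 8575 / 24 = 357.29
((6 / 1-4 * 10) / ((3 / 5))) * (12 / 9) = -680 / 9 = -75.56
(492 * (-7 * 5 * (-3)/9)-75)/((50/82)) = 46453/5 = 9290.60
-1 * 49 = -49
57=57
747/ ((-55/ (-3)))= 2241/ 55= 40.75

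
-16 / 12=-4 / 3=-1.33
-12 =-12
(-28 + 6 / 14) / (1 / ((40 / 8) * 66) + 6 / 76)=-605055 / 1799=-336.33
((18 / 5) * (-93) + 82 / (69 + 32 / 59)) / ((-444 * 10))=855529 / 11385825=0.08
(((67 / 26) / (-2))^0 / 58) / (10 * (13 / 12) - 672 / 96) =0.00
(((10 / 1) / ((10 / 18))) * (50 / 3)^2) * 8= 40000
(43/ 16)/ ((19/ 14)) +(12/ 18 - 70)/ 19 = -761/ 456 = -1.67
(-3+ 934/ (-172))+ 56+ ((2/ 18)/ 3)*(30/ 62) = 1141819/ 23994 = 47.59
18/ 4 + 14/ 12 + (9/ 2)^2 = 311/ 12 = 25.92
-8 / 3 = -2.67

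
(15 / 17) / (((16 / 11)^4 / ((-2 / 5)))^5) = -2018249984797680027603 / 401401151043919843164160000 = -0.00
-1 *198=-198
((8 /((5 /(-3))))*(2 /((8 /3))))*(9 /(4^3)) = -0.51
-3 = -3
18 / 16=1.12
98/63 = 14/9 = 1.56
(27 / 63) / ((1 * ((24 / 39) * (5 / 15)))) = 2.09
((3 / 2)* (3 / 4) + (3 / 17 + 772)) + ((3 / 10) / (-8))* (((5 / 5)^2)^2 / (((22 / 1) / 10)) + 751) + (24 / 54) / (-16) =25079869 / 33660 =745.09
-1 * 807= -807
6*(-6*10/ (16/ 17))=-765/ 2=-382.50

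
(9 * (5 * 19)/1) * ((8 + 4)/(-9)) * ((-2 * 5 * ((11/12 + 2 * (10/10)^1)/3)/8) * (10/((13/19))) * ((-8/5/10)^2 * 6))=40432/13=3110.15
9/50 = 0.18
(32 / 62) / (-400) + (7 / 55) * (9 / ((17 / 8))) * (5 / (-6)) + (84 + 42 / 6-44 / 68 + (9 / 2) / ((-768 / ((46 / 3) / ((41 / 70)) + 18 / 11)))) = 136505656073 / 1521132800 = 89.74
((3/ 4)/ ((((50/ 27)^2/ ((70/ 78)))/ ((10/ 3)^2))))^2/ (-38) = -321489/ 2568800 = -0.13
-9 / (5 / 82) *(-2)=1476 / 5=295.20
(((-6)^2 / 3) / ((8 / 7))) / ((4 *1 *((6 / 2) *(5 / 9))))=63 / 40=1.58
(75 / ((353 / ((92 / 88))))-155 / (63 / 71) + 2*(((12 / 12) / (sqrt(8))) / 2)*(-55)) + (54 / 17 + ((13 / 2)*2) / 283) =-403063494931 / 2353820238-55*sqrt(2) / 4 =-190.68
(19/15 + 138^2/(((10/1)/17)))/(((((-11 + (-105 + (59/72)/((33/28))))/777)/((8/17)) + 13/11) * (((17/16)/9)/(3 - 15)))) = -1032845303153664/271939225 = -3798074.01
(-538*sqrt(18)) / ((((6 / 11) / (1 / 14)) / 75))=-221925*sqrt(2) / 14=-22417.81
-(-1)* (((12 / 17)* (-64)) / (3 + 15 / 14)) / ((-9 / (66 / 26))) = 39424 / 12597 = 3.13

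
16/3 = 5.33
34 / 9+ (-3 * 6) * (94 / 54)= -248 / 9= -27.56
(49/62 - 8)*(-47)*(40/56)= 105045/434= 242.04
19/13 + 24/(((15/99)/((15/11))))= 2827/13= 217.46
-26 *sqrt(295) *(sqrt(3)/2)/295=-1.31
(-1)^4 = 1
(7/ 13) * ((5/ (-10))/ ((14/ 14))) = -7/ 26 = -0.27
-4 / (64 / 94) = -47 / 8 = -5.88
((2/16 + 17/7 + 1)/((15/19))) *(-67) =-253327/840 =-301.58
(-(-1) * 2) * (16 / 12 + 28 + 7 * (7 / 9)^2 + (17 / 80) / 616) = 133993697 / 1995840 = 67.14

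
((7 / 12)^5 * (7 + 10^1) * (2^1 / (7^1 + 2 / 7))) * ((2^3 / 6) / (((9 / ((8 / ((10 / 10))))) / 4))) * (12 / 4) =4.48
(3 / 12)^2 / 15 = 1 / 240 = 0.00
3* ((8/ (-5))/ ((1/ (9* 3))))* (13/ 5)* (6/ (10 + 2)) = -4212/ 25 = -168.48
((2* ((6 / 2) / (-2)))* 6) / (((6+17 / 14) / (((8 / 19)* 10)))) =-20160 / 1919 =-10.51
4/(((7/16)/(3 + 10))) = 832/7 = 118.86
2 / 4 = 1 / 2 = 0.50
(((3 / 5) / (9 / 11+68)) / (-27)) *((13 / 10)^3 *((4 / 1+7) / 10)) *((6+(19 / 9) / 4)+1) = -72041827 / 12263400000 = -0.01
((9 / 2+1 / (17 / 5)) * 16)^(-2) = 289 / 1700416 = 0.00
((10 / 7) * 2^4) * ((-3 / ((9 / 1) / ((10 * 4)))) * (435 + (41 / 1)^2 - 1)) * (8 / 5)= -7219200 / 7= -1031314.29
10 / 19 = 0.53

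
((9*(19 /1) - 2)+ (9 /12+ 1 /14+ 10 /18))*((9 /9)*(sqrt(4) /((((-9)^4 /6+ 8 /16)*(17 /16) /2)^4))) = 1406894080 /471070101026876463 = 0.00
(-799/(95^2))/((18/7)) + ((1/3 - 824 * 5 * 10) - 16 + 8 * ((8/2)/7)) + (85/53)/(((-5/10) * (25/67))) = -2484269598893/60268950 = -41219.73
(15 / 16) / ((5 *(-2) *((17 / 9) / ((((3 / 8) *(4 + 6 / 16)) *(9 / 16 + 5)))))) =-252315 / 557056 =-0.45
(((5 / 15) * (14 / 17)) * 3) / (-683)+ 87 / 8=1010045 / 92888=10.87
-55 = -55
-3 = -3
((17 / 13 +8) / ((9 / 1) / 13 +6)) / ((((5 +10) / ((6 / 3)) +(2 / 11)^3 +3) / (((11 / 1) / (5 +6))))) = 322102 / 2433129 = 0.13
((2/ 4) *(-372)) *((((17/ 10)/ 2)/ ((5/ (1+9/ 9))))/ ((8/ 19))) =-150.20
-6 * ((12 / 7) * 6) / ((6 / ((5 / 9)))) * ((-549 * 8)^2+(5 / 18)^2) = -62498511610 / 567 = -110226651.87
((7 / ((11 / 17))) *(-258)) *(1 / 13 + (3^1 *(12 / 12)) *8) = -9609726 / 143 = -67200.88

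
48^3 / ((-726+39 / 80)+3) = -153.07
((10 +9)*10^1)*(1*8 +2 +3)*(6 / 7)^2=88920 / 49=1814.69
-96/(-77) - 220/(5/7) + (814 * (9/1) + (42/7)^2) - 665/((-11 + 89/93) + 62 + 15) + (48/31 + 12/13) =104757233851/14863849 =7047.79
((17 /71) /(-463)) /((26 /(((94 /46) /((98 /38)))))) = -15181 /963244646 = -0.00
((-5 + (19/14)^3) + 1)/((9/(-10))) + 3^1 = 57629/12348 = 4.67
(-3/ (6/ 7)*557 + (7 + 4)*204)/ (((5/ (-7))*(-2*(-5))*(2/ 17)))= -70091/ 200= -350.46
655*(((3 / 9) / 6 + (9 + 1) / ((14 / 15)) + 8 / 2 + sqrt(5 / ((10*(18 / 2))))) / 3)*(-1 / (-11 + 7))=819.05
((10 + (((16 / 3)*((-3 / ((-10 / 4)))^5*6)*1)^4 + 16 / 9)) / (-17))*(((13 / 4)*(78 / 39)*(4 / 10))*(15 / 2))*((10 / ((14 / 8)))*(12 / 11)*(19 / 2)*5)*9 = -613616469128699933623751856 / 4993438720703125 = -122884549796.24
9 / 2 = 4.50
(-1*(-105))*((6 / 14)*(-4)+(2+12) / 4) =375 / 2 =187.50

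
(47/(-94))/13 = -1/26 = -0.04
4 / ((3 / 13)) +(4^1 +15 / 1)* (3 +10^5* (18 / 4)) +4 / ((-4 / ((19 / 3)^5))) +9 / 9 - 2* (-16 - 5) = 8539927.63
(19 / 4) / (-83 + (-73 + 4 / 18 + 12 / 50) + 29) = -4275 / 113884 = -0.04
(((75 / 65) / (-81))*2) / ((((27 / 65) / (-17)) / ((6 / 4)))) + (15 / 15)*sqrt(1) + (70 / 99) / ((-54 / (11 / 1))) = 2.60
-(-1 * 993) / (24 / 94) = 15557 / 4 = 3889.25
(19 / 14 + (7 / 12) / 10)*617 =733613 / 840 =873.35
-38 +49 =11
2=2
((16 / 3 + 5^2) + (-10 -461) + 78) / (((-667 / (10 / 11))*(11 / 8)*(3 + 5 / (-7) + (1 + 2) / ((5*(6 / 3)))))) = 6092800 / 43823901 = 0.14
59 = 59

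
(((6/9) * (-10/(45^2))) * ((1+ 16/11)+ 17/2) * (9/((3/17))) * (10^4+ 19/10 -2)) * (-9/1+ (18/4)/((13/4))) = 45521767/325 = 140066.98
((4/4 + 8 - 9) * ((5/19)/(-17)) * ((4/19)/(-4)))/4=0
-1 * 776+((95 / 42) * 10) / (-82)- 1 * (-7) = -1324693 / 1722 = -769.28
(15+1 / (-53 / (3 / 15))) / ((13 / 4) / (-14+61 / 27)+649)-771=-770.98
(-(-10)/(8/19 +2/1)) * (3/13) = 285/299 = 0.95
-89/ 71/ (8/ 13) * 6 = -3471/ 284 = -12.22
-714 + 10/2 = -709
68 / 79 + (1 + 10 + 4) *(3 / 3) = 1253 / 79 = 15.86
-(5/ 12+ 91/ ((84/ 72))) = -941/ 12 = -78.42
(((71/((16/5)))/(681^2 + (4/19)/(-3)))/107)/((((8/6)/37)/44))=24706935/45255646576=0.00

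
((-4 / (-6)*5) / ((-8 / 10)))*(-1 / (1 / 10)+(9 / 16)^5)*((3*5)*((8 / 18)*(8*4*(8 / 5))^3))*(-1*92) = -30696237184 / 9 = -3410693020.44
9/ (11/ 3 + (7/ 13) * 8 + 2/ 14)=2457/ 2216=1.11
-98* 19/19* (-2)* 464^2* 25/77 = 150707200/11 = 13700654.55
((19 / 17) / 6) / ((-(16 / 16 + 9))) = -19 / 1020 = -0.02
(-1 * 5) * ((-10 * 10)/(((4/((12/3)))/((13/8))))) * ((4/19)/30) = 325/57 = 5.70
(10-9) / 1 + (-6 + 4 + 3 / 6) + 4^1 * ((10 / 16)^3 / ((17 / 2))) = -419 / 1088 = -0.39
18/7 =2.57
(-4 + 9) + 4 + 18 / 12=21 / 2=10.50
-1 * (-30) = 30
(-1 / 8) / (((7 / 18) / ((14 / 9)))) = -1 / 2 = -0.50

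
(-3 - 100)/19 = -5.42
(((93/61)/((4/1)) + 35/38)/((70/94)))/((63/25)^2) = 35467375/128801988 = 0.28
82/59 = 1.39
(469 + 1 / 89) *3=125226 / 89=1407.03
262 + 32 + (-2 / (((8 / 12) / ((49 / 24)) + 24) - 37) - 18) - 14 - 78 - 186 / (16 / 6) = 284189 / 2484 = 114.41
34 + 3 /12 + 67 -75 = 26.25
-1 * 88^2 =-7744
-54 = -54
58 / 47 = 1.23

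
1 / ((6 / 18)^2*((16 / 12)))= 27 / 4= 6.75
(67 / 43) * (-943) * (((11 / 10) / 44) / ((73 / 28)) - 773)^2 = -20117797327647109 / 22914700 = -877942863.21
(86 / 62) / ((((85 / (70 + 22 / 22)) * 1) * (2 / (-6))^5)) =-741879 / 2635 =-281.55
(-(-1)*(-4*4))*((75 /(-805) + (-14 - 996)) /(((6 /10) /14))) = 26020000 /69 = 377101.45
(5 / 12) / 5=1 / 12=0.08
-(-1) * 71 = 71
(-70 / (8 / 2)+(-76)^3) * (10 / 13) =-4389935 / 13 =-337687.31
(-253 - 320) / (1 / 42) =-24066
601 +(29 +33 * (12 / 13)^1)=8586 / 13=660.46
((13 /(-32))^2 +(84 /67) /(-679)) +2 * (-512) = -6813609381 /6654976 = -1023.84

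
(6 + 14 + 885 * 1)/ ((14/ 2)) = 905/ 7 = 129.29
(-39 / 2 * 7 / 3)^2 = 8281 / 4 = 2070.25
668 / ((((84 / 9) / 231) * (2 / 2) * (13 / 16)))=20348.31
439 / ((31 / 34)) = 14926 / 31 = 481.48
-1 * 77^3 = -456533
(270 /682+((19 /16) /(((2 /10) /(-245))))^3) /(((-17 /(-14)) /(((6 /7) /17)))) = -12898663190419245 /100914176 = -127818149.06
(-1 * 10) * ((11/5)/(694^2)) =-11/240818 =-0.00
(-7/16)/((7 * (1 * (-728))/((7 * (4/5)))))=1/2080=0.00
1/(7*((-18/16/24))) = -3.05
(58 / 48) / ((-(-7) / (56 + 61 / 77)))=126817 / 12936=9.80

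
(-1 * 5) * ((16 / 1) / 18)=-40 / 9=-4.44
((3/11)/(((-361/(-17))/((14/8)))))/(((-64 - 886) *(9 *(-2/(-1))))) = -119/90538800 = -0.00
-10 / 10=-1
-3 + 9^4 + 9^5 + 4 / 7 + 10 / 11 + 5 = 5052238 / 77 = 65613.48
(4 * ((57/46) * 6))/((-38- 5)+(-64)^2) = 228/31073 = 0.01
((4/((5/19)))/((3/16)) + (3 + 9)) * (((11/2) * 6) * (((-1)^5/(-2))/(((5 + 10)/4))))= 30712/75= 409.49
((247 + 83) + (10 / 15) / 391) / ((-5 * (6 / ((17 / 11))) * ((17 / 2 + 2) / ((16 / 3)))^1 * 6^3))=-0.04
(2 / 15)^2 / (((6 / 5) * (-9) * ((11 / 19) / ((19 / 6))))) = -361 / 40095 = -0.01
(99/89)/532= 99/47348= 0.00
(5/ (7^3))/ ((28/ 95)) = 475/ 9604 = 0.05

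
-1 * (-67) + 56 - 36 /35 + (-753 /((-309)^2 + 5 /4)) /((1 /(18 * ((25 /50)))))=1629506121 /13367515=121.90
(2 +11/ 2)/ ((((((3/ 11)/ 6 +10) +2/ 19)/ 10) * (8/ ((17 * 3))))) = 47.10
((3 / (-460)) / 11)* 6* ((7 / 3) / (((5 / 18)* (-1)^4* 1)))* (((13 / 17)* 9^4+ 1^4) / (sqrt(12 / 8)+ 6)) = -12898872 / 494615+ 1074906* sqrt(6) / 494615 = -20.76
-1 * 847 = -847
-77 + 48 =-29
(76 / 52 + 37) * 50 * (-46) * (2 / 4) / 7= -6318.68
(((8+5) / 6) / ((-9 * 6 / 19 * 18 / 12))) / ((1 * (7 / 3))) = -0.22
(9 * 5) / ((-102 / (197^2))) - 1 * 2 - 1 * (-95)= -578973 / 34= -17028.62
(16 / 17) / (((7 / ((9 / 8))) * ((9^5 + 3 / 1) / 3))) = 9 / 1171198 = 0.00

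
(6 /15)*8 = 16 /5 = 3.20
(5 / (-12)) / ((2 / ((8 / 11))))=-5 / 33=-0.15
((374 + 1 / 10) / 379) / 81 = 1247 / 102330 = 0.01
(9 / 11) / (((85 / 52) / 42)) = 21.02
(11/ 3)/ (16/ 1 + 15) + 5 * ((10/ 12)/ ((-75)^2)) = 4981/ 41850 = 0.12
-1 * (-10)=10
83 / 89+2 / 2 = 172 / 89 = 1.93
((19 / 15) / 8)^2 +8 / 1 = 115561 / 14400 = 8.03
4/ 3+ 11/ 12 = 9/ 4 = 2.25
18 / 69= 6 / 23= 0.26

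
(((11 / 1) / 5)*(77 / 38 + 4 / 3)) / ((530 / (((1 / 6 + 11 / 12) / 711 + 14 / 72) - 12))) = -53037457 / 322189650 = -0.16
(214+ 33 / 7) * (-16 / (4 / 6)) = -5249.14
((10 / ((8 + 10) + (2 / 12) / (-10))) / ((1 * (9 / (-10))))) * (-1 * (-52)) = -8000 / 249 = -32.13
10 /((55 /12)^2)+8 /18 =5012 /5445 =0.92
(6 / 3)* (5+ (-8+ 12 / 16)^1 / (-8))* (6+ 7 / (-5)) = 4347 / 80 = 54.34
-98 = -98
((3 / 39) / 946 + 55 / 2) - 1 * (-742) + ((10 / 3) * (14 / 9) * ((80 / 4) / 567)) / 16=10348285397 / 13447863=769.51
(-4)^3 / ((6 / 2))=-64 / 3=-21.33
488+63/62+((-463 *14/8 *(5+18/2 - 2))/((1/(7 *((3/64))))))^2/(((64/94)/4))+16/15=911157661072463/15237120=59798548.61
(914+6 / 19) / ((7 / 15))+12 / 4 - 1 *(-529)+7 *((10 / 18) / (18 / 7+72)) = 1556649113 / 624834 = 2491.30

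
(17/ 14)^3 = 4913/ 2744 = 1.79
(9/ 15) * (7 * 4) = 84/ 5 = 16.80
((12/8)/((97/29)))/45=29/2910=0.01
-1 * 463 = -463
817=817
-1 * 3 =-3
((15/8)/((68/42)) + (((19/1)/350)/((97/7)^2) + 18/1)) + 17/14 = 9124269141/447868400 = 20.37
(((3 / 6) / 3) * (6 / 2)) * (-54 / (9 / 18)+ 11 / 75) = -8089 / 150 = -53.93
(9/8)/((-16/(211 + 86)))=-2673/128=-20.88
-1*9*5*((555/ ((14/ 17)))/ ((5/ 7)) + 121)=-95805/ 2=-47902.50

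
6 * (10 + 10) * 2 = 240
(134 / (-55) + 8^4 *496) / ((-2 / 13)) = -726301849 / 55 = -13205488.16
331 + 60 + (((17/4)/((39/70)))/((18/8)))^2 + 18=51805309/123201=420.49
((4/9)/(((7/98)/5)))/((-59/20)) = -5600/531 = -10.55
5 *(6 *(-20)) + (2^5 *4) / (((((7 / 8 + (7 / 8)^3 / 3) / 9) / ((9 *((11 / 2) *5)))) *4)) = 108473880 / 1687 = 64299.87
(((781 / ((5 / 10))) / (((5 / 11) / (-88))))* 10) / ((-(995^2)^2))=3024032 / 980149500625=0.00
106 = 106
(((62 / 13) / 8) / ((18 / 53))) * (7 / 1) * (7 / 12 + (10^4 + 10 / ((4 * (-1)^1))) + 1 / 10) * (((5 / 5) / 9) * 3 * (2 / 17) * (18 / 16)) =6899346391 / 1272960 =5419.92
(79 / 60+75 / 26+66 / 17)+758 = 10158269 / 13260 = 766.08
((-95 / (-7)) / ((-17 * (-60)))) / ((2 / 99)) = 627 / 952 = 0.66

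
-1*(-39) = 39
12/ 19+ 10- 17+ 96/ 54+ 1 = -614/ 171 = -3.59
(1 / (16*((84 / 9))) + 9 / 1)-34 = -11197 / 448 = -24.99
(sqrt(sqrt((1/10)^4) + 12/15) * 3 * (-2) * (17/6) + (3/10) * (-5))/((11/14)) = -1176/55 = -21.38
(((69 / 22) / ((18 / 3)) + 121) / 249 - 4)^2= 1480479529 / 120033936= 12.33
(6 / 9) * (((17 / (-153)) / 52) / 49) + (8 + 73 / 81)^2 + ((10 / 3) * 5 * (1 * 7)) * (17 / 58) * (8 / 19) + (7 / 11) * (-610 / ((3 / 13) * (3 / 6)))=-165696307497709 / 50662165554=-3270.61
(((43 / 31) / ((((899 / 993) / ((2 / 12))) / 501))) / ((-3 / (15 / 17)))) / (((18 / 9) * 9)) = -11884555 / 5685276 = -2.09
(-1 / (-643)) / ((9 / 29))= 29 / 5787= 0.01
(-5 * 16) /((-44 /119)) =216.36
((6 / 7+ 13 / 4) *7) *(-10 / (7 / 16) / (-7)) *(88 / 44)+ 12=9788 / 49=199.76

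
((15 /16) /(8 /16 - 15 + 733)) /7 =5 /26824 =0.00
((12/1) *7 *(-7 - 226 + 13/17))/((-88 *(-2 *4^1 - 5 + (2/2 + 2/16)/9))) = -331632/19261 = -17.22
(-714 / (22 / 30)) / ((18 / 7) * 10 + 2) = -37485 / 1067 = -35.13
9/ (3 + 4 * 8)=9/ 35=0.26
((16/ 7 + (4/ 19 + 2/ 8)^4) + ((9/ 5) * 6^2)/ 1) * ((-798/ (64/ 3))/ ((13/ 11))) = -7760304201177/ 3652280320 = -2124.78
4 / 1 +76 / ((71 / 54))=4388 / 71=61.80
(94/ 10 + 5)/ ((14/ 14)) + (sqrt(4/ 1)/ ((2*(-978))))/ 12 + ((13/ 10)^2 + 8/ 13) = 63717353/ 3814200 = 16.71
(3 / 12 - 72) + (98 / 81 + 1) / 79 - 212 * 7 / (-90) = -7068737 / 127980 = -55.23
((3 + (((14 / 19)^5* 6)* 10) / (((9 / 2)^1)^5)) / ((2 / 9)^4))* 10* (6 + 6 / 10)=1612109149321 / 19808792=81383.52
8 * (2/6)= 8/3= 2.67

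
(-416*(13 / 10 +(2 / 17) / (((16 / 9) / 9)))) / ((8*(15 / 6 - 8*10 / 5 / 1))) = 16757 / 2295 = 7.30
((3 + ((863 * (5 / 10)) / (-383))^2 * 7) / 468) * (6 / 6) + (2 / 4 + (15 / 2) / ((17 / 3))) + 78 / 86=553202947649 / 200733921648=2.76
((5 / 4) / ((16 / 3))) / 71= 0.00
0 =0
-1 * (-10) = 10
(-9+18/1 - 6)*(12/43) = 36/43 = 0.84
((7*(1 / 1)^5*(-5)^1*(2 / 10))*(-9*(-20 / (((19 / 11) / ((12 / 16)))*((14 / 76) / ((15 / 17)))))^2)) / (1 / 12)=2646270000 / 2023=1308091.94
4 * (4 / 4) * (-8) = -32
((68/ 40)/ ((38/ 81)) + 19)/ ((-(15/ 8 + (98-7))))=-0.24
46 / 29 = 1.59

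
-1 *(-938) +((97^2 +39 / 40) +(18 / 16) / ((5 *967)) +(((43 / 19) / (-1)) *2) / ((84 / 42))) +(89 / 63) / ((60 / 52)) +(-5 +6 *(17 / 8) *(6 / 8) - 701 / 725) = 416929419972473 / 40280965200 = 10350.53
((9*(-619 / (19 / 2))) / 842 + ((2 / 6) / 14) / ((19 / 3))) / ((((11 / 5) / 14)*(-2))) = 387865 / 175978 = 2.20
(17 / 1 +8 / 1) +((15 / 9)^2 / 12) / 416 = 1123225 / 44928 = 25.00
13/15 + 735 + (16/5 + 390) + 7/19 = 321889/285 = 1129.44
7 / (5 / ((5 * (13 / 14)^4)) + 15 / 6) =399854 / 219637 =1.82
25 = 25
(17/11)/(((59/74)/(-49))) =-61642/649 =-94.98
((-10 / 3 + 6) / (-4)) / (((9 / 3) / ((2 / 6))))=-2 / 27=-0.07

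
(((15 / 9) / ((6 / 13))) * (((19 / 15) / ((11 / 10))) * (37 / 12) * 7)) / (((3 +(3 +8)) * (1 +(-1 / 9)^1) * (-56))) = -45695 / 354816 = -0.13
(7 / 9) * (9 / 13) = 0.54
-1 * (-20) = 20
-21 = -21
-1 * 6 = -6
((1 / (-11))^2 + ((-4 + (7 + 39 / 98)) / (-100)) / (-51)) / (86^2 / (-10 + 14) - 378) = 180031 / 29653300600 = 0.00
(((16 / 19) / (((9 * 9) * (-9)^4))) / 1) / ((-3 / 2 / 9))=-32 / 3365793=-0.00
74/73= 1.01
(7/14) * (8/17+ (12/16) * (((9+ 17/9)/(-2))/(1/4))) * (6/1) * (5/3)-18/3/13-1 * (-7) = -48250/663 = -72.78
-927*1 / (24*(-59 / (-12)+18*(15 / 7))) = -6489 / 7306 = -0.89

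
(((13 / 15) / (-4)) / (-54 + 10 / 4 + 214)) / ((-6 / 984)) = 82 / 375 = 0.22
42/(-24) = -7/4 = -1.75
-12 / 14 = -6 / 7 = -0.86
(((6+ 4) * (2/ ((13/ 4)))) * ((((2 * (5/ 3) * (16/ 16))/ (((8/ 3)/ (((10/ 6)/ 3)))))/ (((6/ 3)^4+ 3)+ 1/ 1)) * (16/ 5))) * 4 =320/ 117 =2.74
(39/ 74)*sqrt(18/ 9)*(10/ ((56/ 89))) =17355*sqrt(2)/ 2072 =11.85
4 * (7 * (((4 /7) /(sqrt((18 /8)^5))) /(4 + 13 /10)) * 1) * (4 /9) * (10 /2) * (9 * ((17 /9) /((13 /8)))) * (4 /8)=6963200 /1506843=4.62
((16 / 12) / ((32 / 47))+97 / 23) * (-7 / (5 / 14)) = -121.04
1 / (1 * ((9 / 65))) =7.22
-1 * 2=-2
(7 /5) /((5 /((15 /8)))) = 21 /40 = 0.52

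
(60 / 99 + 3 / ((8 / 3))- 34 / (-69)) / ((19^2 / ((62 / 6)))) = 139531 / 2191992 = 0.06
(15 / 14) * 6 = 45 / 7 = 6.43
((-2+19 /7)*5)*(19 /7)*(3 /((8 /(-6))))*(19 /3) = -138.14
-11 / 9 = -1.22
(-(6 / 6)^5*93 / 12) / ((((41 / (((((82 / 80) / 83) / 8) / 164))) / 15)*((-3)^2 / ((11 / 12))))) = -341 / 125448192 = -0.00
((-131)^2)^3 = 5053913144281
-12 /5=-2.40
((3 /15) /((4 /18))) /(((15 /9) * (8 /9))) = 243 /400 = 0.61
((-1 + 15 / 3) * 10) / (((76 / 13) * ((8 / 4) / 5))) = 325 / 19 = 17.11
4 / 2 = 2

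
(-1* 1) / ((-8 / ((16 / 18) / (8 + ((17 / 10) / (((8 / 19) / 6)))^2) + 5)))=42842045 / 68526792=0.63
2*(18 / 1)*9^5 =2125764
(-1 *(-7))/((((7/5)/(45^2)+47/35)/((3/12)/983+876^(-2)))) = 10629588375/7981153090688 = 0.00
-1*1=-1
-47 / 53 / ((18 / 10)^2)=-1175 / 4293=-0.27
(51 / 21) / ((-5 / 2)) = -34 / 35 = -0.97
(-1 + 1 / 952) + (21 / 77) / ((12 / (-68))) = -26645 / 10472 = -2.54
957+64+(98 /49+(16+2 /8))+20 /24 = 12481 /12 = 1040.08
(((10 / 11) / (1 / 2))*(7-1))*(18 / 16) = 135 / 11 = 12.27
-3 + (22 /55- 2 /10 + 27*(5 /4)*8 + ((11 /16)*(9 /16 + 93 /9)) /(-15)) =3072391 /11520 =266.70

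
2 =2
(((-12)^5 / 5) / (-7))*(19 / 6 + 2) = 1285632 / 35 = 36732.34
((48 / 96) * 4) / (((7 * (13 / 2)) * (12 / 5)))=5 / 273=0.02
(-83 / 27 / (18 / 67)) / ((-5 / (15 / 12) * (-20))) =-5561 / 38880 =-0.14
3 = 3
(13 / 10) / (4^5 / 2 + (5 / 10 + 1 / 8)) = 52 / 20505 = 0.00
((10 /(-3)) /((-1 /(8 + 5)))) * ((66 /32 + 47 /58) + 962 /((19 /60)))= 1742481455 /13224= 131766.60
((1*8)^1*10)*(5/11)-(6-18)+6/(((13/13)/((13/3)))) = 818/11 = 74.36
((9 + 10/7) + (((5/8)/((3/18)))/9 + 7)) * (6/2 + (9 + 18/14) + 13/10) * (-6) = -1530479/980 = -1561.71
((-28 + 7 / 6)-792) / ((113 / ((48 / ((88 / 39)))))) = -191607 / 1243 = -154.15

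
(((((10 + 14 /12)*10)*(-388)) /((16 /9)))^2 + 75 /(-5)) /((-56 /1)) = -1357617855 /128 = -10606389.49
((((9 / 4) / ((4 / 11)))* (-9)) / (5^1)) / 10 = -891 / 800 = -1.11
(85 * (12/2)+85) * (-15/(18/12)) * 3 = -17850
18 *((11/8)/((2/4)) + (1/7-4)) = -279/14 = -19.93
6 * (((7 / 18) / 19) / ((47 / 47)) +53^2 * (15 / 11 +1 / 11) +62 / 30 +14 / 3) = 24555.43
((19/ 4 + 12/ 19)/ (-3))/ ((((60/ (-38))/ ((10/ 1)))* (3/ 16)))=1636/ 27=60.59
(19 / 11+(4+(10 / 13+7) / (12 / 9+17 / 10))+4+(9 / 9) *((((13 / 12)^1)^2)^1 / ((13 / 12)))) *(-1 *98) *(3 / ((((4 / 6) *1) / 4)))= -43850121 / 1859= -23588.02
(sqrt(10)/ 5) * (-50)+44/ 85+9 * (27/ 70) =4747/ 1190- 10 * sqrt(10) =-27.63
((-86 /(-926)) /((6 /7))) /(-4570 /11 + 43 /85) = -281435 /1077800106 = -0.00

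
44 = 44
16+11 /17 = 283 /17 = 16.65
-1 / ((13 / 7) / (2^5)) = -224 / 13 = -17.23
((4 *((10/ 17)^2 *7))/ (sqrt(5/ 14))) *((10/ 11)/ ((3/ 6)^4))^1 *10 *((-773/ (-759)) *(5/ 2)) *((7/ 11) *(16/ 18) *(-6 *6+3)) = -96965120000 *sqrt(70)/ 7238583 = -112075.58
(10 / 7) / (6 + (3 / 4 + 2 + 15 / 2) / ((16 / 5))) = 640 / 4123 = 0.16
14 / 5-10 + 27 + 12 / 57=1901 / 95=20.01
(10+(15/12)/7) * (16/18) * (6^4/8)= 10260/7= 1465.71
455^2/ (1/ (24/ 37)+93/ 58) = 144089400/ 2189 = 65824.30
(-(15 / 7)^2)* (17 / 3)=-1275 / 49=-26.02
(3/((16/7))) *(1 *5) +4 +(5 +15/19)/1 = 4971/304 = 16.35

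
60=60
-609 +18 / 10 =-3036 / 5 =-607.20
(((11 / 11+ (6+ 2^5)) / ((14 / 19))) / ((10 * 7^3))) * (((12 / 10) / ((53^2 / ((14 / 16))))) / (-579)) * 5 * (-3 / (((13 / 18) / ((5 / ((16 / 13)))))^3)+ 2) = 201812091 / 7616634511360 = 0.00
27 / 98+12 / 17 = 1635 / 1666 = 0.98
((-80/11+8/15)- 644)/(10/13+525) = -1395836/1127775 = -1.24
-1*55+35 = -20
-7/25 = -0.28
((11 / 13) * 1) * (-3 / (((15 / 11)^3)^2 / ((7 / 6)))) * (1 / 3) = -136410197 / 888468750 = -0.15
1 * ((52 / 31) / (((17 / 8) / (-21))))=-8736 / 527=-16.58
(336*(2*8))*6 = 32256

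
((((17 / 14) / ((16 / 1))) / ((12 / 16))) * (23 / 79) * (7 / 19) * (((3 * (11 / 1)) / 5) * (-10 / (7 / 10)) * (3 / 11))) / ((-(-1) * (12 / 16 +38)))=-2346 / 325717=-0.01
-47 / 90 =-0.52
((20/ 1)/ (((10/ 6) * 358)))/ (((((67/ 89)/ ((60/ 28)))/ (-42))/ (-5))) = 240300/ 11993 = 20.04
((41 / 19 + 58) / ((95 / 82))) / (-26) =-46863 / 23465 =-2.00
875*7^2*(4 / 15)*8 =91466.67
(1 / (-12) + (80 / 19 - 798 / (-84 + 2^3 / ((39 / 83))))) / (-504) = -2388427 / 75037536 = -0.03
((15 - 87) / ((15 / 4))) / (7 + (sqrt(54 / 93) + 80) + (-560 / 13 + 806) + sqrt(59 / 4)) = -0.02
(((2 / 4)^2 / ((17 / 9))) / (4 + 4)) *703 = 6327 / 544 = 11.63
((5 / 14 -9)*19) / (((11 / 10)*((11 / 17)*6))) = -1615 / 42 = -38.45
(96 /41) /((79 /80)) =7680 /3239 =2.37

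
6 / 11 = 0.55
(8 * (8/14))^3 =32768/343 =95.53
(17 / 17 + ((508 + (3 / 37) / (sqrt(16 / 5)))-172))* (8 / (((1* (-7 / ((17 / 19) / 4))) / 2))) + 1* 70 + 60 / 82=-553856 / 5453-51* sqrt(5) / 4921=-101.59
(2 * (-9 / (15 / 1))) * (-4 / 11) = 24 / 55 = 0.44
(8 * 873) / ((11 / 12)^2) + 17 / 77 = 7040059 / 847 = 8311.76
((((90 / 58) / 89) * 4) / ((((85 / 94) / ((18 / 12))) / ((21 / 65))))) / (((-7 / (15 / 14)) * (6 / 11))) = -41877 / 3992807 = -0.01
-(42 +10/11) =-472/11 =-42.91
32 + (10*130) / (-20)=-33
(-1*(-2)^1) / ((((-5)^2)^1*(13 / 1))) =2 / 325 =0.01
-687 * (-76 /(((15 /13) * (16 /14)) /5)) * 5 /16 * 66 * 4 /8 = 2041570.78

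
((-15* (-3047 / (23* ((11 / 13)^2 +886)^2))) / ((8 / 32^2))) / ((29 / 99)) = 3308356351872 / 2995699904735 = 1.10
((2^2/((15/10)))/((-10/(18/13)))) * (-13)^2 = -62.40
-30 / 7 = -4.29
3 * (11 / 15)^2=121 / 75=1.61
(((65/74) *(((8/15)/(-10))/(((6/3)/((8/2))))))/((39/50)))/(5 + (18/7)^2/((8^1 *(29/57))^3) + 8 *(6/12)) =-1223742464/92687946273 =-0.01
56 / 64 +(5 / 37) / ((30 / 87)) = 375 / 296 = 1.27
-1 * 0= 0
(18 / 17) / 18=1 / 17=0.06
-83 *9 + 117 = -630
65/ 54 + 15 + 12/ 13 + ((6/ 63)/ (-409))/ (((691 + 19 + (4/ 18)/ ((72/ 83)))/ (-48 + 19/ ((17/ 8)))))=134661506359907/ 7862622206166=17.13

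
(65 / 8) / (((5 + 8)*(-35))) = -1 / 56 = -0.02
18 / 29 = 0.62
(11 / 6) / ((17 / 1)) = 11 / 102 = 0.11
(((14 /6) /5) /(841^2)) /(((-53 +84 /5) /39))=-91 /128017861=-0.00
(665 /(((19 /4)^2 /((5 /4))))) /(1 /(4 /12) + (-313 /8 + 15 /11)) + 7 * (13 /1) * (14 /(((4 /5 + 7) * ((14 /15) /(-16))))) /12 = -5838500 /24909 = -234.39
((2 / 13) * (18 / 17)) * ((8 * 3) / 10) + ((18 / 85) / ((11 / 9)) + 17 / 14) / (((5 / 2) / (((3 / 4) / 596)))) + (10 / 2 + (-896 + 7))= -896167253563 / 1014213200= -883.61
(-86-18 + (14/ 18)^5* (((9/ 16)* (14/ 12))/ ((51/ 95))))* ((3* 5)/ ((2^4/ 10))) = -83239489225/ 85660416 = -971.74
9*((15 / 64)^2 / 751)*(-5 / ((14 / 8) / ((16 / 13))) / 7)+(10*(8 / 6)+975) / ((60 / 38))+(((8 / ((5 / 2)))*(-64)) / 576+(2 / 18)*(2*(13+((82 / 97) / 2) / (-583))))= 5440755665806393 / 8657044235840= 628.48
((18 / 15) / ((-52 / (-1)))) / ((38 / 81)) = 243 / 4940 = 0.05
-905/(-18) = 905/18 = 50.28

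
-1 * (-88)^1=88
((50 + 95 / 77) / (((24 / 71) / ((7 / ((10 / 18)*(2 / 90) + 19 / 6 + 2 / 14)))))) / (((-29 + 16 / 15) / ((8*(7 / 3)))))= -3705656850 / 17362103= -213.43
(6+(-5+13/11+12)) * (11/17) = 156/17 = 9.18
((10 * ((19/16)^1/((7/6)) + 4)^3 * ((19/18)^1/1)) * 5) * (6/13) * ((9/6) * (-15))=-158089792125/2283008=-69246.27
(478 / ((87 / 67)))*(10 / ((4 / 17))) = 1361105 / 87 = 15644.89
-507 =-507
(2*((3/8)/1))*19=14.25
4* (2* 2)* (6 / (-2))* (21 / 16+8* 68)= -26175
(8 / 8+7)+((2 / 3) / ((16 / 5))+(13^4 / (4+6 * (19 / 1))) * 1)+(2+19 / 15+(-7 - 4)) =572341 / 2360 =242.52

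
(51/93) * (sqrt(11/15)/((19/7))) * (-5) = -119 * sqrt(165)/1767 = -0.87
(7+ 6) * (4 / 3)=17.33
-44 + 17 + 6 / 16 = -213 / 8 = -26.62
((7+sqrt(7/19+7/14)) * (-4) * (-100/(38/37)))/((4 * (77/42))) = 5550 * sqrt(1254)/3971+77700/209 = 421.26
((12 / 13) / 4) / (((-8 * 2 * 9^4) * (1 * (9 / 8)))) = -1 / 511758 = -0.00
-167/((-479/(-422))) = -70474/479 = -147.13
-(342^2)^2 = -13680577296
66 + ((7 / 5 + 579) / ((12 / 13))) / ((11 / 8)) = 86342 / 165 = 523.28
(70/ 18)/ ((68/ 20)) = 175/ 153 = 1.14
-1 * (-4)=4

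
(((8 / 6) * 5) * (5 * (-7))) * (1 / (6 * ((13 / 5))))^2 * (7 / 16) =-30625 / 73008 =-0.42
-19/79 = -0.24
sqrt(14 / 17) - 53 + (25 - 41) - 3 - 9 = -81 + sqrt(238) / 17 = -80.09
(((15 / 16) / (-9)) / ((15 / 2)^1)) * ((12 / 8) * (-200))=25 / 6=4.17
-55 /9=-6.11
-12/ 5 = -2.40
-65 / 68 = -0.96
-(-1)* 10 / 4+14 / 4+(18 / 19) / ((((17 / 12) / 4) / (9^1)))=9714 / 323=30.07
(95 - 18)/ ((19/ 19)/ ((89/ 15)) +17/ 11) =75383/ 1678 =44.92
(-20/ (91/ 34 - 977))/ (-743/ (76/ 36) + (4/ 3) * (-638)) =-38760/ 2270822723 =-0.00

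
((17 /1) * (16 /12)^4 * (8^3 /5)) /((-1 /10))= -4456448 /81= -55017.88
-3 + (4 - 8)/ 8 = -7/ 2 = -3.50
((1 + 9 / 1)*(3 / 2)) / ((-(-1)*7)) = 15 / 7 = 2.14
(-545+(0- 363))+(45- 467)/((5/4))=-6228/5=-1245.60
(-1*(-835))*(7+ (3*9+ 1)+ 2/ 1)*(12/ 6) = 61790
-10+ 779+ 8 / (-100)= 19223 / 25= 768.92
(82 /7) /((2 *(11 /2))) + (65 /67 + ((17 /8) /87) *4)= 1914529 /897666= 2.13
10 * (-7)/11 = -70/11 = -6.36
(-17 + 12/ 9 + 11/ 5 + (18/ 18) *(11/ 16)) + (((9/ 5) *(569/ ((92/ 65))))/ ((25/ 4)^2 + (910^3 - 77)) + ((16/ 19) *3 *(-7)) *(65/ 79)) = -11519846701442909/ 421517453339280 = -27.33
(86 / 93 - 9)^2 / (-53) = -564001 / 458397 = -1.23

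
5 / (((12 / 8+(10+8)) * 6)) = 5 / 117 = 0.04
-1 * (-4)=4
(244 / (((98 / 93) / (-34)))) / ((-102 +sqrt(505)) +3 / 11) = 11669361 * sqrt(505) / 14590436 +1187092269 / 14590436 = 99.33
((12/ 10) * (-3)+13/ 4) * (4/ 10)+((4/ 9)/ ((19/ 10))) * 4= 6803/ 8550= 0.80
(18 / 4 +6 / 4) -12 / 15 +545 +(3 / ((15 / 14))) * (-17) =2513 / 5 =502.60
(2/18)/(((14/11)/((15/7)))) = 55/294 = 0.19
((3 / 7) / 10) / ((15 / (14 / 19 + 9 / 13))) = 0.00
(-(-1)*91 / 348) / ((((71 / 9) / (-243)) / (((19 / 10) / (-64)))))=1260441 / 5271040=0.24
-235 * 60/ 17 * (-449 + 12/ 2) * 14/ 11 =87448200/ 187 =467637.43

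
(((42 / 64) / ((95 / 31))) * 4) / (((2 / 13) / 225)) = 380835 / 304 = 1252.75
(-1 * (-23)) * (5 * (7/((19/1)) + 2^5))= 70725/19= 3722.37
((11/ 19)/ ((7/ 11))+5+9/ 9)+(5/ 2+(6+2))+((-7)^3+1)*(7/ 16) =-140677/ 1064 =-132.22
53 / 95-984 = -93427 / 95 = -983.44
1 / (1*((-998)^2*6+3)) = 0.00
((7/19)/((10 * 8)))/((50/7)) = 49/76000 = 0.00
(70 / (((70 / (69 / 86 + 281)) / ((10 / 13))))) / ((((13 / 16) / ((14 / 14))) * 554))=969400 / 2012959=0.48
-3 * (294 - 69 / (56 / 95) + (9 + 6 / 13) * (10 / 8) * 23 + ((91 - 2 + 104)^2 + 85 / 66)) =-905686867 / 8008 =-113097.76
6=6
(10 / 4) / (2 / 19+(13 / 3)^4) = 0.01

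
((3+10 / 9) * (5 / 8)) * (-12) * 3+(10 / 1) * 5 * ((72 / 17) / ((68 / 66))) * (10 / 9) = 78535 / 578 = 135.87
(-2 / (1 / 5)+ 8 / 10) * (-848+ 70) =35788 / 5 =7157.60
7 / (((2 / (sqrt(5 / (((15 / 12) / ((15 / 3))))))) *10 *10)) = 7 *sqrt(5) / 100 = 0.16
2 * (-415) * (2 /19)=-1660 /19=-87.37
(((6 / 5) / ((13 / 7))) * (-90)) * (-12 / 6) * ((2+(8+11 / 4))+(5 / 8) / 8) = 155169 / 104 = 1492.01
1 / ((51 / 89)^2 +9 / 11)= 87131 / 99900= 0.87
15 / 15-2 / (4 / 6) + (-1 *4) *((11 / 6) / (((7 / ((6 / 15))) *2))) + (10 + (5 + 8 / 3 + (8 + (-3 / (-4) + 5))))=4089 / 140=29.21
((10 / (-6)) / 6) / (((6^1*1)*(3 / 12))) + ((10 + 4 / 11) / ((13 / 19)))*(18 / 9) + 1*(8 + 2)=40.11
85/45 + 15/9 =32/9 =3.56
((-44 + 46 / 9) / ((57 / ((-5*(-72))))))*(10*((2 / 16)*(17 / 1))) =-297500 / 57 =-5219.30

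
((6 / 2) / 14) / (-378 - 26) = -3 / 5656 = -0.00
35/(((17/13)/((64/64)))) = 455/17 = 26.76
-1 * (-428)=428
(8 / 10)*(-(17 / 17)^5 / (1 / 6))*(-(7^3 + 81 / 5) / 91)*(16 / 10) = 30.31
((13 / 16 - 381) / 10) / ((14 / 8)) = -869 / 40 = -21.72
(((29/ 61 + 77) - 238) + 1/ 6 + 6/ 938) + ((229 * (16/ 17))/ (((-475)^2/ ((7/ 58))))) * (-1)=-3061691853486521/ 19093610838750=-160.35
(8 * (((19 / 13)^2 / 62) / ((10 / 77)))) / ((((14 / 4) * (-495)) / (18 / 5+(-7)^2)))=-379772 / 5893875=-0.06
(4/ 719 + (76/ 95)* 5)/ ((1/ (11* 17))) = 749.04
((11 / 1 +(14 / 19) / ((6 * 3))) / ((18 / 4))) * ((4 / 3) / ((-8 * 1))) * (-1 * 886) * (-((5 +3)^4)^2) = -28064390053888 / 4617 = -6078490373.38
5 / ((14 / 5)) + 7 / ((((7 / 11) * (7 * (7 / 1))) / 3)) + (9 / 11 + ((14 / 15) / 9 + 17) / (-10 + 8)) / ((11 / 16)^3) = -4133625241 / 193700430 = -21.34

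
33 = 33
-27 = -27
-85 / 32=-2.66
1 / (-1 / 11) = -11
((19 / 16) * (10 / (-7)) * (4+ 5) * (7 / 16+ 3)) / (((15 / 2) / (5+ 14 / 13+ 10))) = -655215 / 5824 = -112.50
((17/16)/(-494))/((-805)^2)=-17/5121989600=-0.00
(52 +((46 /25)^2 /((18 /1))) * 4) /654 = 148366 /1839375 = 0.08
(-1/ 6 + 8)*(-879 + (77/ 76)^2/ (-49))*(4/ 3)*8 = -238629575/ 3249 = -73447.08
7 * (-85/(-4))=595/4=148.75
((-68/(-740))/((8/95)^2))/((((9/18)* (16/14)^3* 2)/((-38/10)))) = -39994829/1212416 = -32.99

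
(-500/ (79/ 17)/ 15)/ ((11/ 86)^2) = -12573200/ 28677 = -438.44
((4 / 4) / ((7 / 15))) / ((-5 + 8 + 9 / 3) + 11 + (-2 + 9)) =5 / 56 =0.09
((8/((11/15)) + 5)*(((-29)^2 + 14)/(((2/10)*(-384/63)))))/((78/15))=-78553125/36608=-2145.79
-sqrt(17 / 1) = -sqrt(17) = -4.12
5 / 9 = 0.56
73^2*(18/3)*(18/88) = 143883/22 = 6540.14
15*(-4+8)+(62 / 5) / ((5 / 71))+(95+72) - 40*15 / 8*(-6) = 21327 / 25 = 853.08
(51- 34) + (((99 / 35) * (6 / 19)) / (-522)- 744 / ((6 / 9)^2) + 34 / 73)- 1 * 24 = -2365866924 / 1407805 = -1680.54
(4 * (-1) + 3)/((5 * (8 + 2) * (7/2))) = -1/175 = -0.01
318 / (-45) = -106 / 15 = -7.07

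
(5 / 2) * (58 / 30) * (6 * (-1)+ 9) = 29 / 2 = 14.50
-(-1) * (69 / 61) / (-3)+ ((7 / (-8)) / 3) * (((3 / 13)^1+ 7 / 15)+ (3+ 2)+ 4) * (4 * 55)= -8887409 / 14274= -622.63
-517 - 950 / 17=-9739 / 17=-572.88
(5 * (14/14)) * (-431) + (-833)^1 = -2988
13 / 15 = 0.87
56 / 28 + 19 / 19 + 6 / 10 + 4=38 / 5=7.60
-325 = -325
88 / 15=5.87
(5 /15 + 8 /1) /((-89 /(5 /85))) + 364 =1652171 /4539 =363.99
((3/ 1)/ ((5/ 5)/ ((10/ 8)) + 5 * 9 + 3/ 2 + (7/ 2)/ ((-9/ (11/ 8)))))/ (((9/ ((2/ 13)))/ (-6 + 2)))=-1920/ 437723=-0.00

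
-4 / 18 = -2 / 9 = -0.22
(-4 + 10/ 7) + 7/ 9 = -113/ 63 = -1.79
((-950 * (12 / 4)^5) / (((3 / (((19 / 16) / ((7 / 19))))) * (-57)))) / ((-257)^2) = 243675 / 3698744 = 0.07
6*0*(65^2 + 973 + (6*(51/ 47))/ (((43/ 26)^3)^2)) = 0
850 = 850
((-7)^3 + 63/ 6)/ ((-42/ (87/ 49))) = 2755/ 196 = 14.06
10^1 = 10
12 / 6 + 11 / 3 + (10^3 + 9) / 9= 1060 / 9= 117.78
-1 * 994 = -994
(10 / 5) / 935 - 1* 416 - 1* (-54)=-338468 / 935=-362.00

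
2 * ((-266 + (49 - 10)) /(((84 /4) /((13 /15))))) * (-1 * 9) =5902 /35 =168.63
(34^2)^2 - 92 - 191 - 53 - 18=1335982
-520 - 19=-539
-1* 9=-9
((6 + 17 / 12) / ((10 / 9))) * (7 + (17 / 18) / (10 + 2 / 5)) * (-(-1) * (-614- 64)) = -66748309 / 2080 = -32090.53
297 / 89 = 3.34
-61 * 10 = -610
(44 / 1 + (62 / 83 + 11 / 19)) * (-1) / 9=-71479 / 14193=-5.04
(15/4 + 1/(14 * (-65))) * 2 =6823/910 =7.50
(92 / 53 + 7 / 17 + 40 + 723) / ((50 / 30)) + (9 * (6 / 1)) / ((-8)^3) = 529336029 / 1153280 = 458.98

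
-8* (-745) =5960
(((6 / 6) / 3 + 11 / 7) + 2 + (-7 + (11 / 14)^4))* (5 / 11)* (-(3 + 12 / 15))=5943143 / 1267728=4.69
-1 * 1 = -1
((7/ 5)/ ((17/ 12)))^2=7056/ 7225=0.98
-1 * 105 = -105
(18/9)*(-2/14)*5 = -10/7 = -1.43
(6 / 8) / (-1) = -3 / 4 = -0.75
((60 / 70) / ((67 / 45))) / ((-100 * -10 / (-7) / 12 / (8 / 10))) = -324 / 8375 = -0.04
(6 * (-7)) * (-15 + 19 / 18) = 1757 / 3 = 585.67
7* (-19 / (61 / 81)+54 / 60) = -103887 / 610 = -170.31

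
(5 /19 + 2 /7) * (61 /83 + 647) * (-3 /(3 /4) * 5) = -78492520 /11039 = -7110.47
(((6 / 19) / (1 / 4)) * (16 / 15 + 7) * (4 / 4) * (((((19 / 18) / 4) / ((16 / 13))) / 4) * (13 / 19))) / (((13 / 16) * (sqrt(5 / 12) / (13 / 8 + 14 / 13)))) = 34001 * sqrt(15) / 68400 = 1.93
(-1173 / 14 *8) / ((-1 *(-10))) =-67.03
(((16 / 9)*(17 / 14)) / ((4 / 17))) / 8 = 289 / 252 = 1.15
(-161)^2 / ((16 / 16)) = 25921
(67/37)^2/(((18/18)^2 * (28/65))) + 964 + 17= 37895477/38332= 988.61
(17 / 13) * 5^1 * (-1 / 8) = -85 / 104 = -0.82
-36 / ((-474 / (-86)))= -516 / 79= -6.53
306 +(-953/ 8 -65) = 975/ 8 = 121.88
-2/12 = -1/6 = -0.17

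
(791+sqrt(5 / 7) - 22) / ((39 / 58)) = 58*sqrt(35) / 273+44602 / 39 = 1144.90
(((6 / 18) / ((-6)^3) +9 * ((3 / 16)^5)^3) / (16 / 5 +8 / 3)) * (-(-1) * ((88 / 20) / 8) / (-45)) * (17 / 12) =2449958019463545373 / 537907057189370525122560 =0.00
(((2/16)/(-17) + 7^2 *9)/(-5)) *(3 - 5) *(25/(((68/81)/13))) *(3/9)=105256125/4624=22763.00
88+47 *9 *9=3895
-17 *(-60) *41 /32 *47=491385 /8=61423.12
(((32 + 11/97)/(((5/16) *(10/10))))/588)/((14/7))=178/2037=0.09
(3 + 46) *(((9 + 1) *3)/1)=1470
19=19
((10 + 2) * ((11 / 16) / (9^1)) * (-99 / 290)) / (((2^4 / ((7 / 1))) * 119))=-363 / 315520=-0.00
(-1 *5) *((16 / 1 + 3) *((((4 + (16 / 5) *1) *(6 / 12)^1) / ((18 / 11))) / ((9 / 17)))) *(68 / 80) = -60401 / 180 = -335.56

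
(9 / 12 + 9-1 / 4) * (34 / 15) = 323 / 15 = 21.53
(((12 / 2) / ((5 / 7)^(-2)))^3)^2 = 11390625000000 / 13841287201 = 822.95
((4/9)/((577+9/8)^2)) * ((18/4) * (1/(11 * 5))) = 128/1176484375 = 0.00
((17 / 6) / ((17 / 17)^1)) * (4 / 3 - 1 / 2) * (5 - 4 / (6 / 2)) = 935 / 108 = 8.66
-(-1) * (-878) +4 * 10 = -838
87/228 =29/76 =0.38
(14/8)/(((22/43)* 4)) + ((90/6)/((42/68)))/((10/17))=103835/2464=42.14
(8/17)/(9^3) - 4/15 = -16484/61965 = -0.27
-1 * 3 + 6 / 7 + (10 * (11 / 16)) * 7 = 2575 / 56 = 45.98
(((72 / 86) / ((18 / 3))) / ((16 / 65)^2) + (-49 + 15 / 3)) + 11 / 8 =-221933 / 5504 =-40.32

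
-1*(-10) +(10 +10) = 30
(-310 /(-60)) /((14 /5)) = 155 /84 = 1.85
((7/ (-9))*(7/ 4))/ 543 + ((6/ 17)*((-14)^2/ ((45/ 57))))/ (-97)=-145997509/ 161173260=-0.91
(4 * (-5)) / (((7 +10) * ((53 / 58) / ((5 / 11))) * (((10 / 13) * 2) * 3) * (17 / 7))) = -26390 / 505461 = -0.05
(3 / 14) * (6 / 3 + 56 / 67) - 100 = -46615 / 469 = -99.39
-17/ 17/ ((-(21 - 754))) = -0.00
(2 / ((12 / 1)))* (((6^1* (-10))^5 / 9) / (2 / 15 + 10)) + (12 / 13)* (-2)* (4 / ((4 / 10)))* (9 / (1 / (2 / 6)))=-351013680 / 247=-1421108.02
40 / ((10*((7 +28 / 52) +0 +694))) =13 / 2280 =0.01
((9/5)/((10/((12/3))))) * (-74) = -1332/25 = -53.28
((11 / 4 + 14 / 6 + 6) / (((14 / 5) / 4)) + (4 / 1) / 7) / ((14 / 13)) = 8957 / 588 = 15.23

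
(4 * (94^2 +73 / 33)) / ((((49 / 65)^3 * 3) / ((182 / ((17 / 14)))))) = 16660259642000 / 4040883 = 4122925.52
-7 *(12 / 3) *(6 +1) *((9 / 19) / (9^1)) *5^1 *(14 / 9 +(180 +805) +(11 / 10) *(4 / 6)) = -8707888 / 171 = -50923.32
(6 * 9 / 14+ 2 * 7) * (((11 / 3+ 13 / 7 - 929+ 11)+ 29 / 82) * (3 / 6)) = -196334375 / 24108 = -8143.95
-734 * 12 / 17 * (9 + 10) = -9844.24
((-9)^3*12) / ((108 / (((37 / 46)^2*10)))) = -554445 / 1058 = -524.05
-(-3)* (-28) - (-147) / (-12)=-385 / 4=-96.25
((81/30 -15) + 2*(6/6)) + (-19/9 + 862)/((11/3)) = 73991/330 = 224.22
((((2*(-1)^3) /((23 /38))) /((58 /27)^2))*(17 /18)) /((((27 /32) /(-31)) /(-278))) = -133613472 /19343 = -6907.59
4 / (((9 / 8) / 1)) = 32 / 9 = 3.56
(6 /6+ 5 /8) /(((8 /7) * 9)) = 91 /576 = 0.16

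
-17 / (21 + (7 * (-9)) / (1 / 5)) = 0.06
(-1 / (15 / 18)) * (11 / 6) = -11 / 5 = -2.20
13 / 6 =2.17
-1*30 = -30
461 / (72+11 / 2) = 922 / 155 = 5.95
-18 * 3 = -54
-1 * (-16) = 16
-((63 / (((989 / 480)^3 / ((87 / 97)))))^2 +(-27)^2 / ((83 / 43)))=-306501317804531883169735803 / 730801298750285128466267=-419.40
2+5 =7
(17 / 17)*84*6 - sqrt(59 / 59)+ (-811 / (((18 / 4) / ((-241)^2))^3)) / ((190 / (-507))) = 107416205211931603831 / 23085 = 4653073650072844.00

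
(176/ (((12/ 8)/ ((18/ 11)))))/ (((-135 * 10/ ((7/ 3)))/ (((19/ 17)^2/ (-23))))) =0.02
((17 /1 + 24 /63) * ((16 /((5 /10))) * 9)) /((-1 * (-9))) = 556.19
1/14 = 0.07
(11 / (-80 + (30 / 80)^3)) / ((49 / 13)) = -73216 / 2005717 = -0.04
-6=-6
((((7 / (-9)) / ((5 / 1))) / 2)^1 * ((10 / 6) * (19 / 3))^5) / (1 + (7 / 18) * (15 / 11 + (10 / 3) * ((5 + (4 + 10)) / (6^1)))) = -119162264375 / 65885562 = -1808.62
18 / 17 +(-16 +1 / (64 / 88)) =-1845 / 136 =-13.57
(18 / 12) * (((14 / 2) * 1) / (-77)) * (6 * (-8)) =72 / 11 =6.55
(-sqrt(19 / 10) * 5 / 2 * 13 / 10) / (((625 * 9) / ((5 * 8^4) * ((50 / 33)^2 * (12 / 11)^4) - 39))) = -510881406191 * sqrt(190) / 132867075000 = -53.00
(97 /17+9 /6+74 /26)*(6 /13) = 13329 /2873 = 4.64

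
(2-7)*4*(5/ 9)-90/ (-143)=-13490/ 1287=-10.48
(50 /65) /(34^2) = 5 /7514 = 0.00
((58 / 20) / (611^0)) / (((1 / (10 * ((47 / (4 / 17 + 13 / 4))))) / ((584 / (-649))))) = -54127456 / 153813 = -351.90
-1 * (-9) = 9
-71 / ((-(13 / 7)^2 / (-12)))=-41748 / 169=-247.03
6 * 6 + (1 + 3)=40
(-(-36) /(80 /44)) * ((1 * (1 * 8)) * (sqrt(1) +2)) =2376 /5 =475.20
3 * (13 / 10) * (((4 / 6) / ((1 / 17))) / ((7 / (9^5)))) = 13049829 / 35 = 372852.26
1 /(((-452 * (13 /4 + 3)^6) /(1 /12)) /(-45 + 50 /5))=1792 /16552734375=0.00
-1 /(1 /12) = -12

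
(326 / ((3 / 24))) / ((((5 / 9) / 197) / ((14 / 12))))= 5394648 / 5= 1078929.60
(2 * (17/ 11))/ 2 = 17/ 11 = 1.55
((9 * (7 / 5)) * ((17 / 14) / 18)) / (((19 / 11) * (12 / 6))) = 187 / 760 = 0.25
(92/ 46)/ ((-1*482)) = -1/ 241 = -0.00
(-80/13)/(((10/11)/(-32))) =216.62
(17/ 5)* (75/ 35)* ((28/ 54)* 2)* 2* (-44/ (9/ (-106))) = 634304/ 81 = 7830.91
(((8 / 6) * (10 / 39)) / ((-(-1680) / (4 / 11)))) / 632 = 1 / 8540532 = 0.00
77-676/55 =3559/55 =64.71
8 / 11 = 0.73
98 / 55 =1.78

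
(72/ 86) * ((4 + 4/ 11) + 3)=2916/ 473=6.16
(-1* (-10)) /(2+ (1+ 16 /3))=6 /5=1.20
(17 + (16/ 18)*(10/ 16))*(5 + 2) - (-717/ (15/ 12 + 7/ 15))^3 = 716563133028062/ 9834543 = 72861863.84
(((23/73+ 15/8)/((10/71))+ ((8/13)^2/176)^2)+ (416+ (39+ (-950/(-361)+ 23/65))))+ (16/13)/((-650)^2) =22697982166282439/47933069470000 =473.53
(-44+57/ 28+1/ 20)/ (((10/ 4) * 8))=-1467/ 700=-2.10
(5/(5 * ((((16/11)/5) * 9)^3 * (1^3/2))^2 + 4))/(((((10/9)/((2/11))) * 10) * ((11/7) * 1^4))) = 82355625/643191321304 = 0.00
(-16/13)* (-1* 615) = 756.92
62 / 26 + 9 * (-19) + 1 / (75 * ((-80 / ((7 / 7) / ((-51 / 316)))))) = -167686973 / 994500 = -168.61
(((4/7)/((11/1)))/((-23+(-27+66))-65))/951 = -4/3588123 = -0.00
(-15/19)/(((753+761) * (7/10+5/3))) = -225/1021193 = -0.00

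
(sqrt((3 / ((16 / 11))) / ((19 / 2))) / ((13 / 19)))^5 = 393129 * sqrt(1254) / 95051008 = 0.15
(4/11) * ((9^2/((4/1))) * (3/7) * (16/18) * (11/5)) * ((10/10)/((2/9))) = 27.77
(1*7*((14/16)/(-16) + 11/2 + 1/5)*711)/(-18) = -1560.93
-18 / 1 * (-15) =270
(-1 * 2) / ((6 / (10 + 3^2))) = -19 / 3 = -6.33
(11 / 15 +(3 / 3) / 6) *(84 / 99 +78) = 3903 / 55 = 70.96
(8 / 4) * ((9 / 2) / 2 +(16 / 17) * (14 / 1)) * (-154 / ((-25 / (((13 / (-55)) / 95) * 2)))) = -190918 / 201875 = -0.95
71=71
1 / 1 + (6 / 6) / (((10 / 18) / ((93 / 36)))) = 113 / 20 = 5.65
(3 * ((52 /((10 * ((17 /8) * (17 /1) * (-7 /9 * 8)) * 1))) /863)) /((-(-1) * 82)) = -351 /357899045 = -0.00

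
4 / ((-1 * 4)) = -1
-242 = -242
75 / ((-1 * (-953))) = 75 / 953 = 0.08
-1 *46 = -46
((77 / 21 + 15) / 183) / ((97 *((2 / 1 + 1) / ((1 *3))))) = 56 / 53253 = 0.00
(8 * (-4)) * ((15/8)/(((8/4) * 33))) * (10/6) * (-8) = 400/33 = 12.12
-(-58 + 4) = 54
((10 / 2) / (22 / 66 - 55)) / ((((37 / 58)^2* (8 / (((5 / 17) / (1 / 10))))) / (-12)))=946125 / 954193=0.99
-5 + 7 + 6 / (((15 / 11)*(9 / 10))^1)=62 / 9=6.89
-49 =-49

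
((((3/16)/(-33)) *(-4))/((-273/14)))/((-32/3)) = 1/9152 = 0.00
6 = 6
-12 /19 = -0.63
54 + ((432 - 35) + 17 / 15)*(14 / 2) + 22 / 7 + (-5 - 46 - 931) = 1862.08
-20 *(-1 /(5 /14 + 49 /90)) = 1575 /71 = 22.18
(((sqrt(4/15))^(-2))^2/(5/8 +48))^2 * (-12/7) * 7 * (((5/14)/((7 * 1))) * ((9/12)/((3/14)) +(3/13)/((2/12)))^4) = -197547336759375/6776706399008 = -29.15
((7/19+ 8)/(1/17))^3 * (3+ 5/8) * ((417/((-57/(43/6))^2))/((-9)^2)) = 849417.26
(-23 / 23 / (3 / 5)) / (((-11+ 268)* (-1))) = 0.01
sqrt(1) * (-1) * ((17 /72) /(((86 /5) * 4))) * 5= -425 /24768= -0.02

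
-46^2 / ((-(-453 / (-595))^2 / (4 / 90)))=299646760 / 1846881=162.24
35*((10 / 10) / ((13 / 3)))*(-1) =-105 / 13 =-8.08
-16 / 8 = -2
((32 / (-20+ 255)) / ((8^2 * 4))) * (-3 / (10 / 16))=-3 / 1175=-0.00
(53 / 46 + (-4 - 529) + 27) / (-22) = 23223 / 1012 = 22.95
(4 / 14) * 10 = 20 / 7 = 2.86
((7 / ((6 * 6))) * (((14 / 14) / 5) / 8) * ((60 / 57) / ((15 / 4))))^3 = 343 / 135005697000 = 0.00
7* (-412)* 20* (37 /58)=-1067080 /29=-36795.86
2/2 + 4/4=2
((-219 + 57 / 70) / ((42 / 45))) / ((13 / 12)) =-137457 / 637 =-215.79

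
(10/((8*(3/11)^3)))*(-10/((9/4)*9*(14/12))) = -133100/5103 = -26.08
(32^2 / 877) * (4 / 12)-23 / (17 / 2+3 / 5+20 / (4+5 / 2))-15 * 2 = -131191888 / 4164873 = -31.50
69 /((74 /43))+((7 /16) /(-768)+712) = 341944061 /454656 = 752.09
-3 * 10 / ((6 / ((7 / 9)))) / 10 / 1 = -0.39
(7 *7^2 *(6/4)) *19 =9775.50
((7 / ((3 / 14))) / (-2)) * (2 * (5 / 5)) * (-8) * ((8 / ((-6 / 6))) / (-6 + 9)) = -6272 / 9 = -696.89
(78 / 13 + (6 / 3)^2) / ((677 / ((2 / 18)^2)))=10 / 54837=0.00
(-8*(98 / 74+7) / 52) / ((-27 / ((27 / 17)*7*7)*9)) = 30184 / 73593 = 0.41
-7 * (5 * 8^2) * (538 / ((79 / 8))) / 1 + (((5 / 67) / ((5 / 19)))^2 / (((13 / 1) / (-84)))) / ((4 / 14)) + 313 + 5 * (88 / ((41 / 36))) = -22935473028927 / 189018323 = -121339.95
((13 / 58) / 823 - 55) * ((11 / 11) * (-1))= 2625357 / 47734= 55.00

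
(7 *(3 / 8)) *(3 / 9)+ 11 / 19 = 221 / 152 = 1.45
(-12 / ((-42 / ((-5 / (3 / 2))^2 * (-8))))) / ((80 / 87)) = -580 / 21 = -27.62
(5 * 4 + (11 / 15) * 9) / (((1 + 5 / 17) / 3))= 6783 / 110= 61.66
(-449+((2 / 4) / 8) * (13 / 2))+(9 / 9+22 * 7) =-9395 / 32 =-293.59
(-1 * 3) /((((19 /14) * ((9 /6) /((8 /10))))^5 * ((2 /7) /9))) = -61681958912 /69640284375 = -0.89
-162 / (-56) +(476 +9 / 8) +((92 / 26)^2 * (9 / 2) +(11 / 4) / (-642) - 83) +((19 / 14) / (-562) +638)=465824014363 / 426831132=1091.35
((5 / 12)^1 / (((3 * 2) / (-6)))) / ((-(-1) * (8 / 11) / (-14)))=385 / 48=8.02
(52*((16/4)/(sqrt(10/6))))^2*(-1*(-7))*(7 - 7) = 0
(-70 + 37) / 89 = -33 / 89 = -0.37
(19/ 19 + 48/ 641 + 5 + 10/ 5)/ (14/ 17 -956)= -43996/ 5204279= -0.01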